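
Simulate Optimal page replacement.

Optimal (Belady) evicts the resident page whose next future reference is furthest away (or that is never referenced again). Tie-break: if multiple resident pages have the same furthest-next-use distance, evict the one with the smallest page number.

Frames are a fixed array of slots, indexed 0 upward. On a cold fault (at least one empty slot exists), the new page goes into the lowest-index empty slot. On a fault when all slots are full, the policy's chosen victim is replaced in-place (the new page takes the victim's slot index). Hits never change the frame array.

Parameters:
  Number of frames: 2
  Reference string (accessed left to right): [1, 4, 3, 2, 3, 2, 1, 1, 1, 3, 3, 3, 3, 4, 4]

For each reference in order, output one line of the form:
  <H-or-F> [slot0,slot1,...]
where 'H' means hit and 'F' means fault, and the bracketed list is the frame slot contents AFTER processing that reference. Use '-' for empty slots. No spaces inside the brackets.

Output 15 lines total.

F [1,-]
F [1,4]
F [1,3]
F [2,3]
H [2,3]
H [2,3]
F [1,3]
H [1,3]
H [1,3]
H [1,3]
H [1,3]
H [1,3]
H [1,3]
F [4,3]
H [4,3]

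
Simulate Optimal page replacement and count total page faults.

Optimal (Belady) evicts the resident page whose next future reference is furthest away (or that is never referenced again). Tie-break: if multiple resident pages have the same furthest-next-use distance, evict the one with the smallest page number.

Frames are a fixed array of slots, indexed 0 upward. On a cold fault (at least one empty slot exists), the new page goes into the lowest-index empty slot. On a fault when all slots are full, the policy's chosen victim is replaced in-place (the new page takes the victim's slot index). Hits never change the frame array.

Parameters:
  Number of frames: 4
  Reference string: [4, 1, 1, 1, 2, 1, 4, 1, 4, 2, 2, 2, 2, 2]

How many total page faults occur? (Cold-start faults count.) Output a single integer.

Step 0: ref 4 → FAULT, frames=[4,-,-,-]
Step 1: ref 1 → FAULT, frames=[4,1,-,-]
Step 2: ref 1 → HIT, frames=[4,1,-,-]
Step 3: ref 1 → HIT, frames=[4,1,-,-]
Step 4: ref 2 → FAULT, frames=[4,1,2,-]
Step 5: ref 1 → HIT, frames=[4,1,2,-]
Step 6: ref 4 → HIT, frames=[4,1,2,-]
Step 7: ref 1 → HIT, frames=[4,1,2,-]
Step 8: ref 4 → HIT, frames=[4,1,2,-]
Step 9: ref 2 → HIT, frames=[4,1,2,-]
Step 10: ref 2 → HIT, frames=[4,1,2,-]
Step 11: ref 2 → HIT, frames=[4,1,2,-]
Step 12: ref 2 → HIT, frames=[4,1,2,-]
Step 13: ref 2 → HIT, frames=[4,1,2,-]
Total faults: 3

Answer: 3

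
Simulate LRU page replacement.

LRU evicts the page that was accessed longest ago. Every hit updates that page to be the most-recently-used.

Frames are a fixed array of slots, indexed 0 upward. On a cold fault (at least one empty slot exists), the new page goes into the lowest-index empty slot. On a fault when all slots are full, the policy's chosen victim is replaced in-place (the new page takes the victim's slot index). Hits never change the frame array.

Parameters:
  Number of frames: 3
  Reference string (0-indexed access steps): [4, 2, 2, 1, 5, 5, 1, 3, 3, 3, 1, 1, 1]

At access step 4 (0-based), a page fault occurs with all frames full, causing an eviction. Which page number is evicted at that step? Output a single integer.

Step 0: ref 4 -> FAULT, frames=[4,-,-]
Step 1: ref 2 -> FAULT, frames=[4,2,-]
Step 2: ref 2 -> HIT, frames=[4,2,-]
Step 3: ref 1 -> FAULT, frames=[4,2,1]
Step 4: ref 5 -> FAULT, evict 4, frames=[5,2,1]
At step 4: evicted page 4

Answer: 4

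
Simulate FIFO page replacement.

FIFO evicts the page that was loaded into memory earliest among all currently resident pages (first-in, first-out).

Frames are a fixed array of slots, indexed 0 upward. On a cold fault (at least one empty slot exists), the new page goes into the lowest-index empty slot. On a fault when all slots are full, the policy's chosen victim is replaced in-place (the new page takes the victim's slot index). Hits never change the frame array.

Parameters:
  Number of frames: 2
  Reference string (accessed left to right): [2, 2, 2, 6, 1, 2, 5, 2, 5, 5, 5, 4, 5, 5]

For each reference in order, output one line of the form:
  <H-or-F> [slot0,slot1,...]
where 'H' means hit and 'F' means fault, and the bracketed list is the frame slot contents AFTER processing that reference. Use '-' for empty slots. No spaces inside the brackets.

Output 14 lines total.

F [2,-]
H [2,-]
H [2,-]
F [2,6]
F [1,6]
F [1,2]
F [5,2]
H [5,2]
H [5,2]
H [5,2]
H [5,2]
F [5,4]
H [5,4]
H [5,4]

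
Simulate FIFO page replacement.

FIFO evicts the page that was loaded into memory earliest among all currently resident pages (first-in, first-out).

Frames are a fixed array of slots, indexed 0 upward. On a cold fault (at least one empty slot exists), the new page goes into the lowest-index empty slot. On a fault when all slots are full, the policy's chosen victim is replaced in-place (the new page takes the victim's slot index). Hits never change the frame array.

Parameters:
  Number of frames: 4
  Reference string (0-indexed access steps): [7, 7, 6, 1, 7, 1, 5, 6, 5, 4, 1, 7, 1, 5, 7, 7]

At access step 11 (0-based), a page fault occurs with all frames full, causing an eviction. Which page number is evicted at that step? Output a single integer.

Step 0: ref 7 -> FAULT, frames=[7,-,-,-]
Step 1: ref 7 -> HIT, frames=[7,-,-,-]
Step 2: ref 6 -> FAULT, frames=[7,6,-,-]
Step 3: ref 1 -> FAULT, frames=[7,6,1,-]
Step 4: ref 7 -> HIT, frames=[7,6,1,-]
Step 5: ref 1 -> HIT, frames=[7,6,1,-]
Step 6: ref 5 -> FAULT, frames=[7,6,1,5]
Step 7: ref 6 -> HIT, frames=[7,6,1,5]
Step 8: ref 5 -> HIT, frames=[7,6,1,5]
Step 9: ref 4 -> FAULT, evict 7, frames=[4,6,1,5]
Step 10: ref 1 -> HIT, frames=[4,6,1,5]
Step 11: ref 7 -> FAULT, evict 6, frames=[4,7,1,5]
At step 11: evicted page 6

Answer: 6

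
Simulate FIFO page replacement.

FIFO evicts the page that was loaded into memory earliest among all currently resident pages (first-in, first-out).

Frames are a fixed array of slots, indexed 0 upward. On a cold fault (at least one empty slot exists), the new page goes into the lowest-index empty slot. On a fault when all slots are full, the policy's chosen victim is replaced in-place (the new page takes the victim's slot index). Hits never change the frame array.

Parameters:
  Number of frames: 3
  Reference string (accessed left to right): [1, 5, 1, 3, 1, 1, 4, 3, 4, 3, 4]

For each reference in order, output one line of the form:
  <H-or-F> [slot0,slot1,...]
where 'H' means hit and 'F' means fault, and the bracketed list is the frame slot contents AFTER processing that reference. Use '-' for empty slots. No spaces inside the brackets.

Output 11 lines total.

F [1,-,-]
F [1,5,-]
H [1,5,-]
F [1,5,3]
H [1,5,3]
H [1,5,3]
F [4,5,3]
H [4,5,3]
H [4,5,3]
H [4,5,3]
H [4,5,3]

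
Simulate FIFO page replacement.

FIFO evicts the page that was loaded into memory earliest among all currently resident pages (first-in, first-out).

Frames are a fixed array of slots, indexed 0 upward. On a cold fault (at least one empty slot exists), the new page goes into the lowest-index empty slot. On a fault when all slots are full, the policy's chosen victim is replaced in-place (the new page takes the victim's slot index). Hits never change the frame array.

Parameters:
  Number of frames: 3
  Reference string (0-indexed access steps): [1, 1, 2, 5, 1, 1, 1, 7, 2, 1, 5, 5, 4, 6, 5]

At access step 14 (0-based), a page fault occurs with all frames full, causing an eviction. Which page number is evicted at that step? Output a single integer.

Answer: 1

Derivation:
Step 0: ref 1 -> FAULT, frames=[1,-,-]
Step 1: ref 1 -> HIT, frames=[1,-,-]
Step 2: ref 2 -> FAULT, frames=[1,2,-]
Step 3: ref 5 -> FAULT, frames=[1,2,5]
Step 4: ref 1 -> HIT, frames=[1,2,5]
Step 5: ref 1 -> HIT, frames=[1,2,5]
Step 6: ref 1 -> HIT, frames=[1,2,5]
Step 7: ref 7 -> FAULT, evict 1, frames=[7,2,5]
Step 8: ref 2 -> HIT, frames=[7,2,5]
Step 9: ref 1 -> FAULT, evict 2, frames=[7,1,5]
Step 10: ref 5 -> HIT, frames=[7,1,5]
Step 11: ref 5 -> HIT, frames=[7,1,5]
Step 12: ref 4 -> FAULT, evict 5, frames=[7,1,4]
Step 13: ref 6 -> FAULT, evict 7, frames=[6,1,4]
Step 14: ref 5 -> FAULT, evict 1, frames=[6,5,4]
At step 14: evicted page 1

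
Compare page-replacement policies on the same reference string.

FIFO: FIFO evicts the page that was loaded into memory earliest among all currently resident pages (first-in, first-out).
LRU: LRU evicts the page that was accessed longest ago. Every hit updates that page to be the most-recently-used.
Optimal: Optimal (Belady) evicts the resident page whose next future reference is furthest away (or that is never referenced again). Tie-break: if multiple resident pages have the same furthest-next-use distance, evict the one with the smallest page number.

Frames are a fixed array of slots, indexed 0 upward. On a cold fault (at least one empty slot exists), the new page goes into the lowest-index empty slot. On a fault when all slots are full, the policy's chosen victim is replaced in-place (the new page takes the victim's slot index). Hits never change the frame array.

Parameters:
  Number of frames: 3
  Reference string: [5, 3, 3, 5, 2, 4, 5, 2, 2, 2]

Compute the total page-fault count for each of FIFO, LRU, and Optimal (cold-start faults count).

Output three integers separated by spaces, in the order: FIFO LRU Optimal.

--- FIFO ---
  step 0: ref 5 -> FAULT, frames=[5,-,-] (faults so far: 1)
  step 1: ref 3 -> FAULT, frames=[5,3,-] (faults so far: 2)
  step 2: ref 3 -> HIT, frames=[5,3,-] (faults so far: 2)
  step 3: ref 5 -> HIT, frames=[5,3,-] (faults so far: 2)
  step 4: ref 2 -> FAULT, frames=[5,3,2] (faults so far: 3)
  step 5: ref 4 -> FAULT, evict 5, frames=[4,3,2] (faults so far: 4)
  step 6: ref 5 -> FAULT, evict 3, frames=[4,5,2] (faults so far: 5)
  step 7: ref 2 -> HIT, frames=[4,5,2] (faults so far: 5)
  step 8: ref 2 -> HIT, frames=[4,5,2] (faults so far: 5)
  step 9: ref 2 -> HIT, frames=[4,5,2] (faults so far: 5)
  FIFO total faults: 5
--- LRU ---
  step 0: ref 5 -> FAULT, frames=[5,-,-] (faults so far: 1)
  step 1: ref 3 -> FAULT, frames=[5,3,-] (faults so far: 2)
  step 2: ref 3 -> HIT, frames=[5,3,-] (faults so far: 2)
  step 3: ref 5 -> HIT, frames=[5,3,-] (faults so far: 2)
  step 4: ref 2 -> FAULT, frames=[5,3,2] (faults so far: 3)
  step 5: ref 4 -> FAULT, evict 3, frames=[5,4,2] (faults so far: 4)
  step 6: ref 5 -> HIT, frames=[5,4,2] (faults so far: 4)
  step 7: ref 2 -> HIT, frames=[5,4,2] (faults so far: 4)
  step 8: ref 2 -> HIT, frames=[5,4,2] (faults so far: 4)
  step 9: ref 2 -> HIT, frames=[5,4,2] (faults so far: 4)
  LRU total faults: 4
--- Optimal ---
  step 0: ref 5 -> FAULT, frames=[5,-,-] (faults so far: 1)
  step 1: ref 3 -> FAULT, frames=[5,3,-] (faults so far: 2)
  step 2: ref 3 -> HIT, frames=[5,3,-] (faults so far: 2)
  step 3: ref 5 -> HIT, frames=[5,3,-] (faults so far: 2)
  step 4: ref 2 -> FAULT, frames=[5,3,2] (faults so far: 3)
  step 5: ref 4 -> FAULT, evict 3, frames=[5,4,2] (faults so far: 4)
  step 6: ref 5 -> HIT, frames=[5,4,2] (faults so far: 4)
  step 7: ref 2 -> HIT, frames=[5,4,2] (faults so far: 4)
  step 8: ref 2 -> HIT, frames=[5,4,2] (faults so far: 4)
  step 9: ref 2 -> HIT, frames=[5,4,2] (faults so far: 4)
  Optimal total faults: 4

Answer: 5 4 4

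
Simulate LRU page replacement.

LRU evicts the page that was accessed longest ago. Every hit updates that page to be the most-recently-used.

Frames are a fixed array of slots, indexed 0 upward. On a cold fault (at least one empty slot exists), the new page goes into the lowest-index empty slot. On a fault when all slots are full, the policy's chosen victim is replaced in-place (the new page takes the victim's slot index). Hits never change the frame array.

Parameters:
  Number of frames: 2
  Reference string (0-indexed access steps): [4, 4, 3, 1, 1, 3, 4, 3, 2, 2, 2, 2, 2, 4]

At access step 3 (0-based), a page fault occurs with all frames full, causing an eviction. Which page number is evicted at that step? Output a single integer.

Step 0: ref 4 -> FAULT, frames=[4,-]
Step 1: ref 4 -> HIT, frames=[4,-]
Step 2: ref 3 -> FAULT, frames=[4,3]
Step 3: ref 1 -> FAULT, evict 4, frames=[1,3]
At step 3: evicted page 4

Answer: 4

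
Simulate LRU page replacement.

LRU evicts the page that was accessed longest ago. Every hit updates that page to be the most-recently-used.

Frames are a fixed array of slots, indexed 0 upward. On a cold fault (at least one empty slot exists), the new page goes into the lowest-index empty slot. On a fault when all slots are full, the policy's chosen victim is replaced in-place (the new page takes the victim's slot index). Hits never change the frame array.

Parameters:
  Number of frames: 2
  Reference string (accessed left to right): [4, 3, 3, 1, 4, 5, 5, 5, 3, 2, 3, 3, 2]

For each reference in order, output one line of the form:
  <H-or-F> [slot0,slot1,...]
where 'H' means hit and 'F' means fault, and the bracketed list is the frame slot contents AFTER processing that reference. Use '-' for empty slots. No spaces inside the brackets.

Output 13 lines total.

F [4,-]
F [4,3]
H [4,3]
F [1,3]
F [1,4]
F [5,4]
H [5,4]
H [5,4]
F [5,3]
F [2,3]
H [2,3]
H [2,3]
H [2,3]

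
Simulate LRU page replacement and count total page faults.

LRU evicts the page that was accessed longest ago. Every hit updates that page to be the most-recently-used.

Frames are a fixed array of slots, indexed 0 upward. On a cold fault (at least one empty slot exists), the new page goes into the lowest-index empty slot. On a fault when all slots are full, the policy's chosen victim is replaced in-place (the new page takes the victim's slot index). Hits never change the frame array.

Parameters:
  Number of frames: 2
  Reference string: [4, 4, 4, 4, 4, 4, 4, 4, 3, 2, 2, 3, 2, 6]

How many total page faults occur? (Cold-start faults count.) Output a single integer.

Answer: 4

Derivation:
Step 0: ref 4 → FAULT, frames=[4,-]
Step 1: ref 4 → HIT, frames=[4,-]
Step 2: ref 4 → HIT, frames=[4,-]
Step 3: ref 4 → HIT, frames=[4,-]
Step 4: ref 4 → HIT, frames=[4,-]
Step 5: ref 4 → HIT, frames=[4,-]
Step 6: ref 4 → HIT, frames=[4,-]
Step 7: ref 4 → HIT, frames=[4,-]
Step 8: ref 3 → FAULT, frames=[4,3]
Step 9: ref 2 → FAULT (evict 4), frames=[2,3]
Step 10: ref 2 → HIT, frames=[2,3]
Step 11: ref 3 → HIT, frames=[2,3]
Step 12: ref 2 → HIT, frames=[2,3]
Step 13: ref 6 → FAULT (evict 3), frames=[2,6]
Total faults: 4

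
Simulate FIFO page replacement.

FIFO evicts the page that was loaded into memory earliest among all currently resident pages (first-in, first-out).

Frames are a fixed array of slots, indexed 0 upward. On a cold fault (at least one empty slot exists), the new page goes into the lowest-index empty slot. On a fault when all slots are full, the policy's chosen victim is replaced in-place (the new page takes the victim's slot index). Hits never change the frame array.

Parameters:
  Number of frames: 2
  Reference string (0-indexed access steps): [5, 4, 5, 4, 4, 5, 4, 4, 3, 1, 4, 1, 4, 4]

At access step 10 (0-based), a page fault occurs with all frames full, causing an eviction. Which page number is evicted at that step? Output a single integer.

Step 0: ref 5 -> FAULT, frames=[5,-]
Step 1: ref 4 -> FAULT, frames=[5,4]
Step 2: ref 5 -> HIT, frames=[5,4]
Step 3: ref 4 -> HIT, frames=[5,4]
Step 4: ref 4 -> HIT, frames=[5,4]
Step 5: ref 5 -> HIT, frames=[5,4]
Step 6: ref 4 -> HIT, frames=[5,4]
Step 7: ref 4 -> HIT, frames=[5,4]
Step 8: ref 3 -> FAULT, evict 5, frames=[3,4]
Step 9: ref 1 -> FAULT, evict 4, frames=[3,1]
Step 10: ref 4 -> FAULT, evict 3, frames=[4,1]
At step 10: evicted page 3

Answer: 3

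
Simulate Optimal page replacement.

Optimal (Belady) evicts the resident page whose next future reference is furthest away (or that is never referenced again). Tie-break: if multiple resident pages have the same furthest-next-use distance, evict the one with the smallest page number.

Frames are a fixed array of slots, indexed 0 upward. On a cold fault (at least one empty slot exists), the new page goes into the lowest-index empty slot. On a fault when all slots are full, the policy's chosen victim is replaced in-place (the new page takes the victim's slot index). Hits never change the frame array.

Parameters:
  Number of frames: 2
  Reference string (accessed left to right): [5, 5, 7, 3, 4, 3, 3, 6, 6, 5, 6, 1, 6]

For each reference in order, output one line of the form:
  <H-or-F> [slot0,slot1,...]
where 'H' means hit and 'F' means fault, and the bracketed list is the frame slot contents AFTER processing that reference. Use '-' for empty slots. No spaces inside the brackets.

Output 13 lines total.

F [5,-]
H [5,-]
F [5,7]
F [5,3]
F [4,3]
H [4,3]
H [4,3]
F [4,6]
H [4,6]
F [5,6]
H [5,6]
F [1,6]
H [1,6]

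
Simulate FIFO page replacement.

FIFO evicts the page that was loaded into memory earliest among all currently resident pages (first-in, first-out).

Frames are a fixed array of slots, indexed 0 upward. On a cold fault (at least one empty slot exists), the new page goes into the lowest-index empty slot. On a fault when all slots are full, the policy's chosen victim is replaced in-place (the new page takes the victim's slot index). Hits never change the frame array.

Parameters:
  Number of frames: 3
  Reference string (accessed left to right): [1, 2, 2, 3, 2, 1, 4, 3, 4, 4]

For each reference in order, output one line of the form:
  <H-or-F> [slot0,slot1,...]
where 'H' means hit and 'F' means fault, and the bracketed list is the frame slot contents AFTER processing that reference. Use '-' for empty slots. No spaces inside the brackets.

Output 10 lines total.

F [1,-,-]
F [1,2,-]
H [1,2,-]
F [1,2,3]
H [1,2,3]
H [1,2,3]
F [4,2,3]
H [4,2,3]
H [4,2,3]
H [4,2,3]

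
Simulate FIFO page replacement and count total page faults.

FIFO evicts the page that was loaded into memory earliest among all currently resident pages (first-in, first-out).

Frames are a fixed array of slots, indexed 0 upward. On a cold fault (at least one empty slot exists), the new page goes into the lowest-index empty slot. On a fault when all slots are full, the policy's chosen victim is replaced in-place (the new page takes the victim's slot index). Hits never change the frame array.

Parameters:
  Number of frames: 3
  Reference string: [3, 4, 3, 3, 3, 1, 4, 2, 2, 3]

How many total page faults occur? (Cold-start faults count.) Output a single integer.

Step 0: ref 3 → FAULT, frames=[3,-,-]
Step 1: ref 4 → FAULT, frames=[3,4,-]
Step 2: ref 3 → HIT, frames=[3,4,-]
Step 3: ref 3 → HIT, frames=[3,4,-]
Step 4: ref 3 → HIT, frames=[3,4,-]
Step 5: ref 1 → FAULT, frames=[3,4,1]
Step 6: ref 4 → HIT, frames=[3,4,1]
Step 7: ref 2 → FAULT (evict 3), frames=[2,4,1]
Step 8: ref 2 → HIT, frames=[2,4,1]
Step 9: ref 3 → FAULT (evict 4), frames=[2,3,1]
Total faults: 5

Answer: 5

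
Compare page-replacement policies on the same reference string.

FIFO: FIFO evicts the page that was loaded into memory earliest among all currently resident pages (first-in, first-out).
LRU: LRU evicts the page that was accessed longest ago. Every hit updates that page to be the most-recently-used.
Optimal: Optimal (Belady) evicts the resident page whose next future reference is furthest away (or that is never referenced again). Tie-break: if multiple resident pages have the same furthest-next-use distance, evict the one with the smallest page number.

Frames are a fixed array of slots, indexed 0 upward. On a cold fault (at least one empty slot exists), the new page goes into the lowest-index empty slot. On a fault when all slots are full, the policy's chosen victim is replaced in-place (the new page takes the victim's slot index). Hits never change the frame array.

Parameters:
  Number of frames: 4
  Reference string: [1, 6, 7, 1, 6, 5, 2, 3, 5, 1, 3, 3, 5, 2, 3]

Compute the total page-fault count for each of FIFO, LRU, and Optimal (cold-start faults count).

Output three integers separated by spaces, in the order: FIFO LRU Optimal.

Answer: 7 7 6

Derivation:
--- FIFO ---
  step 0: ref 1 -> FAULT, frames=[1,-,-,-] (faults so far: 1)
  step 1: ref 6 -> FAULT, frames=[1,6,-,-] (faults so far: 2)
  step 2: ref 7 -> FAULT, frames=[1,6,7,-] (faults so far: 3)
  step 3: ref 1 -> HIT, frames=[1,6,7,-] (faults so far: 3)
  step 4: ref 6 -> HIT, frames=[1,6,7,-] (faults so far: 3)
  step 5: ref 5 -> FAULT, frames=[1,6,7,5] (faults so far: 4)
  step 6: ref 2 -> FAULT, evict 1, frames=[2,6,7,5] (faults so far: 5)
  step 7: ref 3 -> FAULT, evict 6, frames=[2,3,7,5] (faults so far: 6)
  step 8: ref 5 -> HIT, frames=[2,3,7,5] (faults so far: 6)
  step 9: ref 1 -> FAULT, evict 7, frames=[2,3,1,5] (faults so far: 7)
  step 10: ref 3 -> HIT, frames=[2,3,1,5] (faults so far: 7)
  step 11: ref 3 -> HIT, frames=[2,3,1,5] (faults so far: 7)
  step 12: ref 5 -> HIT, frames=[2,3,1,5] (faults so far: 7)
  step 13: ref 2 -> HIT, frames=[2,3,1,5] (faults so far: 7)
  step 14: ref 3 -> HIT, frames=[2,3,1,5] (faults so far: 7)
  FIFO total faults: 7
--- LRU ---
  step 0: ref 1 -> FAULT, frames=[1,-,-,-] (faults so far: 1)
  step 1: ref 6 -> FAULT, frames=[1,6,-,-] (faults so far: 2)
  step 2: ref 7 -> FAULT, frames=[1,6,7,-] (faults so far: 3)
  step 3: ref 1 -> HIT, frames=[1,6,7,-] (faults so far: 3)
  step 4: ref 6 -> HIT, frames=[1,6,7,-] (faults so far: 3)
  step 5: ref 5 -> FAULT, frames=[1,6,7,5] (faults so far: 4)
  step 6: ref 2 -> FAULT, evict 7, frames=[1,6,2,5] (faults so far: 5)
  step 7: ref 3 -> FAULT, evict 1, frames=[3,6,2,5] (faults so far: 6)
  step 8: ref 5 -> HIT, frames=[3,6,2,5] (faults so far: 6)
  step 9: ref 1 -> FAULT, evict 6, frames=[3,1,2,5] (faults so far: 7)
  step 10: ref 3 -> HIT, frames=[3,1,2,5] (faults so far: 7)
  step 11: ref 3 -> HIT, frames=[3,1,2,5] (faults so far: 7)
  step 12: ref 5 -> HIT, frames=[3,1,2,5] (faults so far: 7)
  step 13: ref 2 -> HIT, frames=[3,1,2,5] (faults so far: 7)
  step 14: ref 3 -> HIT, frames=[3,1,2,5] (faults so far: 7)
  LRU total faults: 7
--- Optimal ---
  step 0: ref 1 -> FAULT, frames=[1,-,-,-] (faults so far: 1)
  step 1: ref 6 -> FAULT, frames=[1,6,-,-] (faults so far: 2)
  step 2: ref 7 -> FAULT, frames=[1,6,7,-] (faults so far: 3)
  step 3: ref 1 -> HIT, frames=[1,6,7,-] (faults so far: 3)
  step 4: ref 6 -> HIT, frames=[1,6,7,-] (faults so far: 3)
  step 5: ref 5 -> FAULT, frames=[1,6,7,5] (faults so far: 4)
  step 6: ref 2 -> FAULT, evict 6, frames=[1,2,7,5] (faults so far: 5)
  step 7: ref 3 -> FAULT, evict 7, frames=[1,2,3,5] (faults so far: 6)
  step 8: ref 5 -> HIT, frames=[1,2,3,5] (faults so far: 6)
  step 9: ref 1 -> HIT, frames=[1,2,3,5] (faults so far: 6)
  step 10: ref 3 -> HIT, frames=[1,2,3,5] (faults so far: 6)
  step 11: ref 3 -> HIT, frames=[1,2,3,5] (faults so far: 6)
  step 12: ref 5 -> HIT, frames=[1,2,3,5] (faults so far: 6)
  step 13: ref 2 -> HIT, frames=[1,2,3,5] (faults so far: 6)
  step 14: ref 3 -> HIT, frames=[1,2,3,5] (faults so far: 6)
  Optimal total faults: 6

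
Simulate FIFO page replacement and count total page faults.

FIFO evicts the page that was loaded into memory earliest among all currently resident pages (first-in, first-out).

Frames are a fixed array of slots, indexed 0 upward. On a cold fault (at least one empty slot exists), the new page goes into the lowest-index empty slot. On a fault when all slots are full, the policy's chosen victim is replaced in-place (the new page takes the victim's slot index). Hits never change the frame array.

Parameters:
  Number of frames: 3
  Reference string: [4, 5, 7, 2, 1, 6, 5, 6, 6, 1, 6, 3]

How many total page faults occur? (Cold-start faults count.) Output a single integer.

Answer: 8

Derivation:
Step 0: ref 4 → FAULT, frames=[4,-,-]
Step 1: ref 5 → FAULT, frames=[4,5,-]
Step 2: ref 7 → FAULT, frames=[4,5,7]
Step 3: ref 2 → FAULT (evict 4), frames=[2,5,7]
Step 4: ref 1 → FAULT (evict 5), frames=[2,1,7]
Step 5: ref 6 → FAULT (evict 7), frames=[2,1,6]
Step 6: ref 5 → FAULT (evict 2), frames=[5,1,6]
Step 7: ref 6 → HIT, frames=[5,1,6]
Step 8: ref 6 → HIT, frames=[5,1,6]
Step 9: ref 1 → HIT, frames=[5,1,6]
Step 10: ref 6 → HIT, frames=[5,1,6]
Step 11: ref 3 → FAULT (evict 1), frames=[5,3,6]
Total faults: 8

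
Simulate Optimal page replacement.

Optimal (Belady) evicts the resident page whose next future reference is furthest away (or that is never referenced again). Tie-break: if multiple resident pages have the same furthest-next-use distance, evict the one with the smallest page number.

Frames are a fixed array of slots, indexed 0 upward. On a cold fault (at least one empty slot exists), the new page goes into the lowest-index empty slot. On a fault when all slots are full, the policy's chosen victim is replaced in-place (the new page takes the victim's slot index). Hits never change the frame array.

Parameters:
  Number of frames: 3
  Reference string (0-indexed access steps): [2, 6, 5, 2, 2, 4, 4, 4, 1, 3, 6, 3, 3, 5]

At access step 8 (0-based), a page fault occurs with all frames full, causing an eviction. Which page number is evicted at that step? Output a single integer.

Answer: 4

Derivation:
Step 0: ref 2 -> FAULT, frames=[2,-,-]
Step 1: ref 6 -> FAULT, frames=[2,6,-]
Step 2: ref 5 -> FAULT, frames=[2,6,5]
Step 3: ref 2 -> HIT, frames=[2,6,5]
Step 4: ref 2 -> HIT, frames=[2,6,5]
Step 5: ref 4 -> FAULT, evict 2, frames=[4,6,5]
Step 6: ref 4 -> HIT, frames=[4,6,5]
Step 7: ref 4 -> HIT, frames=[4,6,5]
Step 8: ref 1 -> FAULT, evict 4, frames=[1,6,5]
At step 8: evicted page 4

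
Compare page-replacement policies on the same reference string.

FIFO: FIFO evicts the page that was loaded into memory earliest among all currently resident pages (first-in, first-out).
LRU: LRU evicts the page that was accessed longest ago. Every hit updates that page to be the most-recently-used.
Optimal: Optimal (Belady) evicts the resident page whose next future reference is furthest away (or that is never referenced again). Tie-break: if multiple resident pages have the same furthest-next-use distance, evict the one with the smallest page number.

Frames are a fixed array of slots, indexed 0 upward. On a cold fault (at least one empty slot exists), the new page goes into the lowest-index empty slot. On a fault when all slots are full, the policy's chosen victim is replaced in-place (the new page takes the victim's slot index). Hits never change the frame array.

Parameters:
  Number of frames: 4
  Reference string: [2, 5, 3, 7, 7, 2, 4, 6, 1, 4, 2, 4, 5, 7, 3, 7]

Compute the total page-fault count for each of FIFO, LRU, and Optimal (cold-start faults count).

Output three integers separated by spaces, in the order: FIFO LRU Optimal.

--- FIFO ---
  step 0: ref 2 -> FAULT, frames=[2,-,-,-] (faults so far: 1)
  step 1: ref 5 -> FAULT, frames=[2,5,-,-] (faults so far: 2)
  step 2: ref 3 -> FAULT, frames=[2,5,3,-] (faults so far: 3)
  step 3: ref 7 -> FAULT, frames=[2,5,3,7] (faults so far: 4)
  step 4: ref 7 -> HIT, frames=[2,5,3,7] (faults so far: 4)
  step 5: ref 2 -> HIT, frames=[2,5,3,7] (faults so far: 4)
  step 6: ref 4 -> FAULT, evict 2, frames=[4,5,3,7] (faults so far: 5)
  step 7: ref 6 -> FAULT, evict 5, frames=[4,6,3,7] (faults so far: 6)
  step 8: ref 1 -> FAULT, evict 3, frames=[4,6,1,7] (faults so far: 7)
  step 9: ref 4 -> HIT, frames=[4,6,1,7] (faults so far: 7)
  step 10: ref 2 -> FAULT, evict 7, frames=[4,6,1,2] (faults so far: 8)
  step 11: ref 4 -> HIT, frames=[4,6,1,2] (faults so far: 8)
  step 12: ref 5 -> FAULT, evict 4, frames=[5,6,1,2] (faults so far: 9)
  step 13: ref 7 -> FAULT, evict 6, frames=[5,7,1,2] (faults so far: 10)
  step 14: ref 3 -> FAULT, evict 1, frames=[5,7,3,2] (faults so far: 11)
  step 15: ref 7 -> HIT, frames=[5,7,3,2] (faults so far: 11)
  FIFO total faults: 11
--- LRU ---
  step 0: ref 2 -> FAULT, frames=[2,-,-,-] (faults so far: 1)
  step 1: ref 5 -> FAULT, frames=[2,5,-,-] (faults so far: 2)
  step 2: ref 3 -> FAULT, frames=[2,5,3,-] (faults so far: 3)
  step 3: ref 7 -> FAULT, frames=[2,5,3,7] (faults so far: 4)
  step 4: ref 7 -> HIT, frames=[2,5,3,7] (faults so far: 4)
  step 5: ref 2 -> HIT, frames=[2,5,3,7] (faults so far: 4)
  step 6: ref 4 -> FAULT, evict 5, frames=[2,4,3,7] (faults so far: 5)
  step 7: ref 6 -> FAULT, evict 3, frames=[2,4,6,7] (faults so far: 6)
  step 8: ref 1 -> FAULT, evict 7, frames=[2,4,6,1] (faults so far: 7)
  step 9: ref 4 -> HIT, frames=[2,4,6,1] (faults so far: 7)
  step 10: ref 2 -> HIT, frames=[2,4,6,1] (faults so far: 7)
  step 11: ref 4 -> HIT, frames=[2,4,6,1] (faults so far: 7)
  step 12: ref 5 -> FAULT, evict 6, frames=[2,4,5,1] (faults so far: 8)
  step 13: ref 7 -> FAULT, evict 1, frames=[2,4,5,7] (faults so far: 9)
  step 14: ref 3 -> FAULT, evict 2, frames=[3,4,5,7] (faults so far: 10)
  step 15: ref 7 -> HIT, frames=[3,4,5,7] (faults so far: 10)
  LRU total faults: 10
--- Optimal ---
  step 0: ref 2 -> FAULT, frames=[2,-,-,-] (faults so far: 1)
  step 1: ref 5 -> FAULT, frames=[2,5,-,-] (faults so far: 2)
  step 2: ref 3 -> FAULT, frames=[2,5,3,-] (faults so far: 3)
  step 3: ref 7 -> FAULT, frames=[2,5,3,7] (faults so far: 4)
  step 4: ref 7 -> HIT, frames=[2,5,3,7] (faults so far: 4)
  step 5: ref 2 -> HIT, frames=[2,5,3,7] (faults so far: 4)
  step 6: ref 4 -> FAULT, evict 3, frames=[2,5,4,7] (faults so far: 5)
  step 7: ref 6 -> FAULT, evict 7, frames=[2,5,4,6] (faults so far: 6)
  step 8: ref 1 -> FAULT, evict 6, frames=[2,5,4,1] (faults so far: 7)
  step 9: ref 4 -> HIT, frames=[2,5,4,1] (faults so far: 7)
  step 10: ref 2 -> HIT, frames=[2,5,4,1] (faults so far: 7)
  step 11: ref 4 -> HIT, frames=[2,5,4,1] (faults so far: 7)
  step 12: ref 5 -> HIT, frames=[2,5,4,1] (faults so far: 7)
  step 13: ref 7 -> FAULT, evict 1, frames=[2,5,4,7] (faults so far: 8)
  step 14: ref 3 -> FAULT, evict 2, frames=[3,5,4,7] (faults so far: 9)
  step 15: ref 7 -> HIT, frames=[3,5,4,7] (faults so far: 9)
  Optimal total faults: 9

Answer: 11 10 9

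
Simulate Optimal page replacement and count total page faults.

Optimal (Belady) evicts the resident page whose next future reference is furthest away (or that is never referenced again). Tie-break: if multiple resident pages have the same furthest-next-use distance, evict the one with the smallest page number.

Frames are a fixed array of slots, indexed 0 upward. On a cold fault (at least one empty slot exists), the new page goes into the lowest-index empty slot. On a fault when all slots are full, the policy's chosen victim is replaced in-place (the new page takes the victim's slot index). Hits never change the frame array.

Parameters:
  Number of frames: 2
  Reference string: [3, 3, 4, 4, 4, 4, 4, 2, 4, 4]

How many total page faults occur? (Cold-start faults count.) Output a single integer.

Step 0: ref 3 → FAULT, frames=[3,-]
Step 1: ref 3 → HIT, frames=[3,-]
Step 2: ref 4 → FAULT, frames=[3,4]
Step 3: ref 4 → HIT, frames=[3,4]
Step 4: ref 4 → HIT, frames=[3,4]
Step 5: ref 4 → HIT, frames=[3,4]
Step 6: ref 4 → HIT, frames=[3,4]
Step 7: ref 2 → FAULT (evict 3), frames=[2,4]
Step 8: ref 4 → HIT, frames=[2,4]
Step 9: ref 4 → HIT, frames=[2,4]
Total faults: 3

Answer: 3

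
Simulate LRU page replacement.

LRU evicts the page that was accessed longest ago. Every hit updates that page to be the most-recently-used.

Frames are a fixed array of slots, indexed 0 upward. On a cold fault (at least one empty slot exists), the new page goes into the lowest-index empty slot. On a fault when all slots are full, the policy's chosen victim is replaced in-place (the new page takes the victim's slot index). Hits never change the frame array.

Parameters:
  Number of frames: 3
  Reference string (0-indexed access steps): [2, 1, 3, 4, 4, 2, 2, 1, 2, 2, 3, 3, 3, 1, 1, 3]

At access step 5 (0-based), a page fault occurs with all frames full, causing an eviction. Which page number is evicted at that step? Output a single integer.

Answer: 1

Derivation:
Step 0: ref 2 -> FAULT, frames=[2,-,-]
Step 1: ref 1 -> FAULT, frames=[2,1,-]
Step 2: ref 3 -> FAULT, frames=[2,1,3]
Step 3: ref 4 -> FAULT, evict 2, frames=[4,1,3]
Step 4: ref 4 -> HIT, frames=[4,1,3]
Step 5: ref 2 -> FAULT, evict 1, frames=[4,2,3]
At step 5: evicted page 1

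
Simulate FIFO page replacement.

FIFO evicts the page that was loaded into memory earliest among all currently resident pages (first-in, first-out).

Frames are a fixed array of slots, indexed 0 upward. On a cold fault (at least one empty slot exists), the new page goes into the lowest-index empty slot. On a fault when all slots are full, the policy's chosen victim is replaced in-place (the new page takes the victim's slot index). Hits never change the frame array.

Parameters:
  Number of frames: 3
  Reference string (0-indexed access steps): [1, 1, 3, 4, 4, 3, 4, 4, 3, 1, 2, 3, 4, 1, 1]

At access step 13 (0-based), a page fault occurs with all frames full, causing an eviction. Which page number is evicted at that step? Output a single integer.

Step 0: ref 1 -> FAULT, frames=[1,-,-]
Step 1: ref 1 -> HIT, frames=[1,-,-]
Step 2: ref 3 -> FAULT, frames=[1,3,-]
Step 3: ref 4 -> FAULT, frames=[1,3,4]
Step 4: ref 4 -> HIT, frames=[1,3,4]
Step 5: ref 3 -> HIT, frames=[1,3,4]
Step 6: ref 4 -> HIT, frames=[1,3,4]
Step 7: ref 4 -> HIT, frames=[1,3,4]
Step 8: ref 3 -> HIT, frames=[1,3,4]
Step 9: ref 1 -> HIT, frames=[1,3,4]
Step 10: ref 2 -> FAULT, evict 1, frames=[2,3,4]
Step 11: ref 3 -> HIT, frames=[2,3,4]
Step 12: ref 4 -> HIT, frames=[2,3,4]
Step 13: ref 1 -> FAULT, evict 3, frames=[2,1,4]
At step 13: evicted page 3

Answer: 3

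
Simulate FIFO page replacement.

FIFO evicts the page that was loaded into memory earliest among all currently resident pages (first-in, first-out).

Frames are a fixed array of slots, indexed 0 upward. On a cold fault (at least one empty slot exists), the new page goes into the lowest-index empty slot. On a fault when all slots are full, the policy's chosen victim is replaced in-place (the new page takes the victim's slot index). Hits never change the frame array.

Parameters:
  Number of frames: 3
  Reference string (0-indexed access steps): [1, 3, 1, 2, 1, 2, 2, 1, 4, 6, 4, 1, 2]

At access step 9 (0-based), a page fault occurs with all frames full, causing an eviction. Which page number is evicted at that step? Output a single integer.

Step 0: ref 1 -> FAULT, frames=[1,-,-]
Step 1: ref 3 -> FAULT, frames=[1,3,-]
Step 2: ref 1 -> HIT, frames=[1,3,-]
Step 3: ref 2 -> FAULT, frames=[1,3,2]
Step 4: ref 1 -> HIT, frames=[1,3,2]
Step 5: ref 2 -> HIT, frames=[1,3,2]
Step 6: ref 2 -> HIT, frames=[1,3,2]
Step 7: ref 1 -> HIT, frames=[1,3,2]
Step 8: ref 4 -> FAULT, evict 1, frames=[4,3,2]
Step 9: ref 6 -> FAULT, evict 3, frames=[4,6,2]
At step 9: evicted page 3

Answer: 3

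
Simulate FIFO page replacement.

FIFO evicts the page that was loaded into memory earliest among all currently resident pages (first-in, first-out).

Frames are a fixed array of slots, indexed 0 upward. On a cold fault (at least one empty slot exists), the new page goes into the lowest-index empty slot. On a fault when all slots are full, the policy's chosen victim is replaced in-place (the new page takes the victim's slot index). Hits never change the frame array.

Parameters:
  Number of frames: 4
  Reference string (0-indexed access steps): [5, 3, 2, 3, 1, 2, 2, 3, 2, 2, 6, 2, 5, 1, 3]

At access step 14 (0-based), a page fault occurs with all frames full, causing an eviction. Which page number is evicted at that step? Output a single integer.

Step 0: ref 5 -> FAULT, frames=[5,-,-,-]
Step 1: ref 3 -> FAULT, frames=[5,3,-,-]
Step 2: ref 2 -> FAULT, frames=[5,3,2,-]
Step 3: ref 3 -> HIT, frames=[5,3,2,-]
Step 4: ref 1 -> FAULT, frames=[5,3,2,1]
Step 5: ref 2 -> HIT, frames=[5,3,2,1]
Step 6: ref 2 -> HIT, frames=[5,3,2,1]
Step 7: ref 3 -> HIT, frames=[5,3,2,1]
Step 8: ref 2 -> HIT, frames=[5,3,2,1]
Step 9: ref 2 -> HIT, frames=[5,3,2,1]
Step 10: ref 6 -> FAULT, evict 5, frames=[6,3,2,1]
Step 11: ref 2 -> HIT, frames=[6,3,2,1]
Step 12: ref 5 -> FAULT, evict 3, frames=[6,5,2,1]
Step 13: ref 1 -> HIT, frames=[6,5,2,1]
Step 14: ref 3 -> FAULT, evict 2, frames=[6,5,3,1]
At step 14: evicted page 2

Answer: 2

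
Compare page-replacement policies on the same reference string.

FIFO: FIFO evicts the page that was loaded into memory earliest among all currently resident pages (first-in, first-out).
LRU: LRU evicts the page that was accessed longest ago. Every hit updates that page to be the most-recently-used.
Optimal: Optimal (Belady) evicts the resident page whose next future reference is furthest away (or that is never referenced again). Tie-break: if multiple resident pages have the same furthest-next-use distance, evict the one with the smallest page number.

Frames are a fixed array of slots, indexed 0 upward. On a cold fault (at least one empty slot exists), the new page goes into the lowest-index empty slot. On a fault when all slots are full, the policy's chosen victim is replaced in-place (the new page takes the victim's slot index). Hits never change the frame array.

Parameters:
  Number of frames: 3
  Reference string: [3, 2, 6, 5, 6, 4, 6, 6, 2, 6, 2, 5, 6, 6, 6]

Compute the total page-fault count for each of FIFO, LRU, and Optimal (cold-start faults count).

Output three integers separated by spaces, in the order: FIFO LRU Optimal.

--- FIFO ---
  step 0: ref 3 -> FAULT, frames=[3,-,-] (faults so far: 1)
  step 1: ref 2 -> FAULT, frames=[3,2,-] (faults so far: 2)
  step 2: ref 6 -> FAULT, frames=[3,2,6] (faults so far: 3)
  step 3: ref 5 -> FAULT, evict 3, frames=[5,2,6] (faults so far: 4)
  step 4: ref 6 -> HIT, frames=[5,2,6] (faults so far: 4)
  step 5: ref 4 -> FAULT, evict 2, frames=[5,4,6] (faults so far: 5)
  step 6: ref 6 -> HIT, frames=[5,4,6] (faults so far: 5)
  step 7: ref 6 -> HIT, frames=[5,4,6] (faults so far: 5)
  step 8: ref 2 -> FAULT, evict 6, frames=[5,4,2] (faults so far: 6)
  step 9: ref 6 -> FAULT, evict 5, frames=[6,4,2] (faults so far: 7)
  step 10: ref 2 -> HIT, frames=[6,4,2] (faults so far: 7)
  step 11: ref 5 -> FAULT, evict 4, frames=[6,5,2] (faults so far: 8)
  step 12: ref 6 -> HIT, frames=[6,5,2] (faults so far: 8)
  step 13: ref 6 -> HIT, frames=[6,5,2] (faults so far: 8)
  step 14: ref 6 -> HIT, frames=[6,5,2] (faults so far: 8)
  FIFO total faults: 8
--- LRU ---
  step 0: ref 3 -> FAULT, frames=[3,-,-] (faults so far: 1)
  step 1: ref 2 -> FAULT, frames=[3,2,-] (faults so far: 2)
  step 2: ref 6 -> FAULT, frames=[3,2,6] (faults so far: 3)
  step 3: ref 5 -> FAULT, evict 3, frames=[5,2,6] (faults so far: 4)
  step 4: ref 6 -> HIT, frames=[5,2,6] (faults so far: 4)
  step 5: ref 4 -> FAULT, evict 2, frames=[5,4,6] (faults so far: 5)
  step 6: ref 6 -> HIT, frames=[5,4,6] (faults so far: 5)
  step 7: ref 6 -> HIT, frames=[5,4,6] (faults so far: 5)
  step 8: ref 2 -> FAULT, evict 5, frames=[2,4,6] (faults so far: 6)
  step 9: ref 6 -> HIT, frames=[2,4,6] (faults so far: 6)
  step 10: ref 2 -> HIT, frames=[2,4,6] (faults so far: 6)
  step 11: ref 5 -> FAULT, evict 4, frames=[2,5,6] (faults so far: 7)
  step 12: ref 6 -> HIT, frames=[2,5,6] (faults so far: 7)
  step 13: ref 6 -> HIT, frames=[2,5,6] (faults so far: 7)
  step 14: ref 6 -> HIT, frames=[2,5,6] (faults so far: 7)
  LRU total faults: 7
--- Optimal ---
  step 0: ref 3 -> FAULT, frames=[3,-,-] (faults so far: 1)
  step 1: ref 2 -> FAULT, frames=[3,2,-] (faults so far: 2)
  step 2: ref 6 -> FAULT, frames=[3,2,6] (faults so far: 3)
  step 3: ref 5 -> FAULT, evict 3, frames=[5,2,6] (faults so far: 4)
  step 4: ref 6 -> HIT, frames=[5,2,6] (faults so far: 4)
  step 5: ref 4 -> FAULT, evict 5, frames=[4,2,6] (faults so far: 5)
  step 6: ref 6 -> HIT, frames=[4,2,6] (faults so far: 5)
  step 7: ref 6 -> HIT, frames=[4,2,6] (faults so far: 5)
  step 8: ref 2 -> HIT, frames=[4,2,6] (faults so far: 5)
  step 9: ref 6 -> HIT, frames=[4,2,6] (faults so far: 5)
  step 10: ref 2 -> HIT, frames=[4,2,6] (faults so far: 5)
  step 11: ref 5 -> FAULT, evict 2, frames=[4,5,6] (faults so far: 6)
  step 12: ref 6 -> HIT, frames=[4,5,6] (faults so far: 6)
  step 13: ref 6 -> HIT, frames=[4,5,6] (faults so far: 6)
  step 14: ref 6 -> HIT, frames=[4,5,6] (faults so far: 6)
  Optimal total faults: 6

Answer: 8 7 6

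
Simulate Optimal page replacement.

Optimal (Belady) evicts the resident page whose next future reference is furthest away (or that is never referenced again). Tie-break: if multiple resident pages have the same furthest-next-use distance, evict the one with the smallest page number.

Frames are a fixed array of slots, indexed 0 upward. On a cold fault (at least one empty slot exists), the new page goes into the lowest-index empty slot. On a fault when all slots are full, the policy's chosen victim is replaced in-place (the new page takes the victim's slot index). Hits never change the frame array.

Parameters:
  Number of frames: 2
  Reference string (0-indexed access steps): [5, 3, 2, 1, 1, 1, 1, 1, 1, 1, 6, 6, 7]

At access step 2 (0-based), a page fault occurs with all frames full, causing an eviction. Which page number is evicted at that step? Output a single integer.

Step 0: ref 5 -> FAULT, frames=[5,-]
Step 1: ref 3 -> FAULT, frames=[5,3]
Step 2: ref 2 -> FAULT, evict 3, frames=[5,2]
At step 2: evicted page 3

Answer: 3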